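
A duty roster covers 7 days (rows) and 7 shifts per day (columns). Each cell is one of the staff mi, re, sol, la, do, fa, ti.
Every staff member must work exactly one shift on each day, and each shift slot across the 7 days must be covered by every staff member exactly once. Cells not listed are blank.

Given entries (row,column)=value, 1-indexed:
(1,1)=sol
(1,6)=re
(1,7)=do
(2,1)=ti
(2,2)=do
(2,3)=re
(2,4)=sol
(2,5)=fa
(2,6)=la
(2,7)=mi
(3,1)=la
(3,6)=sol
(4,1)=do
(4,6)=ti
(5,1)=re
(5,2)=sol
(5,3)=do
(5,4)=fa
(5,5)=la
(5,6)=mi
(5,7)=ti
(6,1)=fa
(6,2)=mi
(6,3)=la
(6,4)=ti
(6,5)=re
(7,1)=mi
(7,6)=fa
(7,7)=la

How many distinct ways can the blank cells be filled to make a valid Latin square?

Day 1, shift 2: eliminating its day and shift leaves {la, fa, ti}.
Day 1, shift 3: eliminating its day and shift leaves {mi, fa, ti}.
Day 1, shift 4: eliminating its day and shift leaves {mi, la}.
Day 1, shift 5: eliminating its day and shift leaves {mi, ti}.
Day 3, shift 2: eliminating its day and shift leaves {re, fa, ti}.
Day 3, shift 3: eliminating its day and shift leaves {mi, fa, ti}.
Day 3, shift 4: eliminating its day and shift leaves {mi, re, do}.
Day 3, shift 5: eliminating its day and shift leaves {mi, do, ti}.
Day 3, shift 7: eliminating its day and shift leaves {re, fa}.
Day 4, shift 2: eliminating its day and shift leaves {re, la, fa}.
Day 4, shift 3: eliminating its day and shift leaves {mi, sol, fa}.
Day 4, shift 4: eliminating its day and shift leaves {mi, re, la}.
Day 4, shift 5: eliminating its day and shift leaves {mi, sol}.
Day 4, shift 7: eliminating its day and shift leaves {re, sol, fa}.
Day 6, shift 6: eliminating its day and shift leaves {do}.
Day 6, shift 7: eliminating its day and shift leaves {sol}.
Day 7, shift 2: eliminating its day and shift leaves {re, ti}.
Day 7, shift 3: eliminating its day and shift leaves {sol, ti}.
Day 7, shift 4: eliminating its day and shift leaves {re, do}.
Day 7, shift 5: eliminating its day and shift leaves {sol, do, ti}.
Enumerating the assignments across these blanks that avoid any day or shift repeat gives 9 completions.

9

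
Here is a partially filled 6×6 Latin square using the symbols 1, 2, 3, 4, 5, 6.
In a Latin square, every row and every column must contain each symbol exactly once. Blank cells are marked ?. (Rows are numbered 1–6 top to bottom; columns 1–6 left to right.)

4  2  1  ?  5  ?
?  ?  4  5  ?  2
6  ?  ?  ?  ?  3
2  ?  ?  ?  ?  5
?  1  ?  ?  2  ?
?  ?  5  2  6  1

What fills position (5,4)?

Row 1, column 6: row 1 has {1, 2, 4, 5} and column 6 has {1, 2, 3, 5}, leaving only 6.
Row 1, column 4: row 1 has {1, 2, 4, 5, 6} and column 4 has {2, 5}, leaving only 3.
Row 3, column 3: row 3 has {3, 6} and column 3 has {1, 4, 5}, leaving only 2.
Row 5, column 6: row 5 has {1, 2} and column 6 has {1, 2, 3, 5, 6}, leaving only 4.
Row 5 already has {1, 2, 4} and column 4 already has {2, 3, 5}, so row 5, column 4 must be 6.

6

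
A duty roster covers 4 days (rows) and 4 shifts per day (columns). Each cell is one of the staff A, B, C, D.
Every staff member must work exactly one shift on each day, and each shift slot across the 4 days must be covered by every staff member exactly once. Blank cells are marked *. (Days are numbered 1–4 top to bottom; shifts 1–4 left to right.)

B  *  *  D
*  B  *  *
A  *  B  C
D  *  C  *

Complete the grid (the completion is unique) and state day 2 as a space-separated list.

Day 2, shift 1: day 2 has {B} and shift 1 has {A, B, D}, leaving only C.
Day 2, shift 4: day 2 has {B, C} and shift 4 has {C, D}, leaving only A.
Day 2, shift 3: day 2 has {A, B, C} and shift 3 has {B, C}, leaving only D.
So day 2 reads: C B D A.

C B D A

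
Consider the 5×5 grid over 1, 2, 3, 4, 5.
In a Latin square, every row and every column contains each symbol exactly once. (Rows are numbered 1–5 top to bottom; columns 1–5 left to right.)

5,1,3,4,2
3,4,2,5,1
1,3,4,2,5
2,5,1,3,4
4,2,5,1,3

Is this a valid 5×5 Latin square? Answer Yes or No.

Each row is a permutation of the 5 symbols, and so is each column.

Yes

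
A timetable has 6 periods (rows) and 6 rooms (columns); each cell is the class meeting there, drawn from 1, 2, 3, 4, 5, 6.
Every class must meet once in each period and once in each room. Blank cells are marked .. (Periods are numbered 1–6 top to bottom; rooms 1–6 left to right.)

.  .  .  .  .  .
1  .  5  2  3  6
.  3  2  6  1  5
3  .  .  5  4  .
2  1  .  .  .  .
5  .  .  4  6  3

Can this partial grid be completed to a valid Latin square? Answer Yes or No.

No

Period 2, room 2: period 2 has {1, 2, 3, 5, 6} and room 2 has {1, 3}, so it must be 4.
Period 3, room 1: period 3 has {1, 2, 3, 5, 6} and room 1 has {1, 2, 3, 5}, so it must be 4.
Period 1, room 1: period 1 has {} and room 1 has {1, 2, 3, 4, 5}, so it must be 6.
Period 5, room 4: period 5 has {1, 2} and room 4 has {2, 4, 5, 6}, so it must be 3.
Period 1, room 4: period 1 has {6} and room 4 has {2, 3, 4, 5, 6}, so it must be 1.
Period 5, room 5: period 5 has {1, 2, 3} and room 5 has {1, 3, 4, 6}, so it must be 5.
Period 1, room 5: period 1 has {1, 6} and room 5 has {1, 3, 4, 5, 6}, so it must be 2.
Period 1, room 2: period 1 has {1, 2, 6} and room 2 has {1, 3, 4}, so it must be 5.
Period 1, room 6: period 1 has {1, 2, 5, 6} and room 6 has {3, 5, 6}, so it must be 4.
Now period 5, room 6: period 5 together with room 6 already contain {1, 2, 3, 4, 5, 6} — every symbol — so nothing can go there. The grid has no valid completion.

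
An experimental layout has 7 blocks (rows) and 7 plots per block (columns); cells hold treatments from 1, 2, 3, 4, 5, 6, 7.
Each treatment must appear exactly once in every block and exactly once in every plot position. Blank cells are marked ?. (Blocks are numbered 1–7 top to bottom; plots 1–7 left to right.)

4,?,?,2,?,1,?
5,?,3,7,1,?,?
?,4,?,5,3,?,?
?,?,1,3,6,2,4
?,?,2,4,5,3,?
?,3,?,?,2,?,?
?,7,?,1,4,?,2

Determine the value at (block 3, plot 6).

6

Block 1, plot 5: block 1 has {1, 2, 4} and plot 5 has {1, 2, 3, 4, 5, 6}, leaving only 7.
Block 2, plot 7: block 2 has {1, 3, 5, 7} and plot 7 has {2, 4}, leaving only 6.
Block 2, plot 2: block 2 has {1, 3, 5, 6, 7} and plot 2 has {3, 4, 7}, leaving only 2.
Block 2, plot 6: block 2 has {1, 2, 3, 5, 6, 7} and plot 6 has {1, 2, 3}, leaving only 4.
Block 4, plot 1: block 4 has {1, 2, 3, 4, 6} and plot 1 has {4, 5}, leaving only 7.
Block 4, plot 2: block 4 has {1, 2, 3, 4, 6, 7} and plot 2 has {2, 3, 4, 7}, leaving only 5.
Block 1, plot 2: block 1 has {1, 2, 4, 7} and plot 2 has {2, 3, 4, 5, 7}, leaving only 6.
Block 1, plot 3: block 1 has {1, 2, 4, 6, 7} and plot 3 has {1, 2, 3}, leaving only 5.
Block 1, plot 7: block 1 has {1, 2, 4, 5, 6, 7} and plot 7 has {2, 4, 6}, leaving only 3.
Block 5, plot 2: block 5 has {2, 3, 4, 5} and plot 2 has {2, 3, 4, 5, 6, 7}, leaving only 1.
Block 5, plot 1: block 5 has {1, 2, 3, 4, 5} and plot 1 has {4, 5, 7}, leaving only 6.
Block 5, plot 7: block 5 has {1, 2, 3, 4, 5, 6} and plot 7 has {2, 3, 4, 6}, leaving only 7.
Block 3, plot 7: block 3 has {3, 4, 5} and plot 7 has {2, 3, 4, 6, 7}, leaving only 1.
Block 3, plot 1: block 3 has {1, 3, 4, 5} and plot 1 has {4, 5, 6, 7}, leaving only 2.
Block 6, plot 1: block 6 has {2, 3} and plot 1 has {2, 4, 5, 6, 7}, leaving only 1.
Block 6, plot 4: block 6 has {1, 2, 3} and plot 4 has {1, 2, 3, 4, 5, 7}, leaving only 6.
Block 6, plot 7: block 6 has {1, 2, 3, 6} and plot 7 has {1, 2, 3, 4, 6, 7}, leaving only 5.
Block 6, plot 6: block 6 has {1, 2, 3, 5, 6} and plot 6 has {1, 2, 3, 4}, leaving only 7.
Block 3 already has {1, 2, 3, 4, 5} and plot 6 already has {1, 2, 3, 4, 7}, so block 3, plot 6 must be 6.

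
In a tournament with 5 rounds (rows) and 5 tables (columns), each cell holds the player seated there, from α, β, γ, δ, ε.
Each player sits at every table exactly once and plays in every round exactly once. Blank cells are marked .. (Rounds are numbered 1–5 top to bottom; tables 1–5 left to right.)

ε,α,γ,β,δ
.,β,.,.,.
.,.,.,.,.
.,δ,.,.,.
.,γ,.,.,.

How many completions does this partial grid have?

56

Round 2, table 1: eliminating its round and table leaves {α, γ, δ}.
Round 2, table 3: eliminating its round and table leaves {α, δ, ε}.
Round 2, table 4: eliminating its round and table leaves {α, γ, δ, ε}.
Round 2, table 5: eliminating its round and table leaves {α, γ, ε}.
Round 3, table 1: eliminating its round and table leaves {α, β, γ, δ}.
Round 3, table 2: eliminating its round and table leaves {ε}.
Round 3, table 3: eliminating its round and table leaves {α, β, δ, ε}.
Round 3, table 4: eliminating its round and table leaves {α, γ, δ, ε}.
Round 3, table 5: eliminating its round and table leaves {α, β, γ, ε}.
Round 4, table 1: eliminating its round and table leaves {α, β, γ}.
Round 4, table 3: eliminating its round and table leaves {α, β, ε}.
Round 4, table 4: eliminating its round and table leaves {α, γ, ε}.
Round 4, table 5: eliminating its round and table leaves {α, β, γ, ε}.
Round 5, table 1: eliminating its round and table leaves {α, β, δ}.
Round 5, table 3: eliminating its round and table leaves {α, β, δ, ε}.
Round 5, table 4: eliminating its round and table leaves {α, δ, ε}.
Round 5, table 5: eliminating its round and table leaves {α, β, ε}.
Enumerating the assignments across these blanks that avoid any round or table repeat gives 56 completions.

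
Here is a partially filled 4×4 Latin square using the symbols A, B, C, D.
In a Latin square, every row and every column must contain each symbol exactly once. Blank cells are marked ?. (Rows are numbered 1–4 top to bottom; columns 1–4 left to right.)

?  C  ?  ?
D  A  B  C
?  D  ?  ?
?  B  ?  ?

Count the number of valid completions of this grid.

Row 1, column 1: eliminating its row and column leaves {A, B}.
Row 1, column 3: eliminating its row and column leaves {A, D}.
Row 1, column 4: eliminating its row and column leaves {A, B, D}.
Row 3, column 1: eliminating its row and column leaves {A, B, C}.
Row 3, column 3: eliminating its row and column leaves {A, C}.
Row 3, column 4: eliminating its row and column leaves {A, B}.
Row 4, column 1: eliminating its row and column leaves {A, C}.
Row 4, column 3: eliminating its row and column leaves {A, C, D}.
Row 4, column 4: eliminating its row and column leaves {A, D}.
Enumerating the assignments across these blanks that avoid any row or column repeat gives 4 completions.

4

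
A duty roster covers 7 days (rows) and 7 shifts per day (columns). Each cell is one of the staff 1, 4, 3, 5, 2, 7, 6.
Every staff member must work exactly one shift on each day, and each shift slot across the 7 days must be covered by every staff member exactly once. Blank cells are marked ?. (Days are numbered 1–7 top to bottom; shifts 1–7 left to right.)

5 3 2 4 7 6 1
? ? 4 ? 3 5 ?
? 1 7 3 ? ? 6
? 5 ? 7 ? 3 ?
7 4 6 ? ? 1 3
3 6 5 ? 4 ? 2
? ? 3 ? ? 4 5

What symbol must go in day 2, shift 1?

1

Day 2, shift 7: day 2 has {4, 3, 5} and shift 7 has {1, 3, 5, 2, 6}, leaving only 7.
Day 2, shift 2: day 2 has {4, 3, 5, 7} and shift 2 has {1, 4, 3, 5, 6}, leaving only 2.
Day 3, shift 6: day 3 has {1, 3, 7, 6} and shift 6 has {1, 4, 3, 5, 6}, leaving only 2.
Day 3, shift 1: day 3 has {1, 3, 2, 7, 6} and shift 1 has {3, 5, 7}, leaving only 4.
Day 3, shift 5: day 3 has {1, 4, 3, 2, 7, 6} and shift 5 has {4, 3, 7}, leaving only 5.
Day 4, shift 3: day 4 has {3, 5, 7} and shift 3 has {4, 3, 5, 2, 7, 6}, leaving only 1.
Day 4, shift 7: day 4 has {1, 3, 5, 7} and shift 7 has {1, 3, 5, 2, 7, 6}, leaving only 4.
Day 5, shift 5: day 5 has {1, 4, 3, 7, 6} and shift 5 has {4, 3, 5, 7}, leaving only 2.
Day 4, shift 5: day 4 has {1, 4, 3, 5, 7} and shift 5 has {4, 3, 5, 2, 7}, leaving only 6.
Day 4, shift 1: day 4 has {1, 4, 3, 5, 7, 6} and shift 1 has {4, 3, 5, 7}, leaving only 2.
Day 5, shift 4: day 5 has {1, 4, 3, 2, 7, 6} and shift 4 has {4, 3, 7}, leaving only 5.
Day 6, shift 4: day 6 has {4, 3, 5, 2, 6} and shift 4 has {4, 3, 5, 7}, leaving only 1.
Day 2, shift 4: day 2 has {4, 3, 5, 2, 7} and shift 4 has {1, 4, 3, 5, 7}, leaving only 6.
Day 2 already has {4, 3, 5, 2, 7, 6} and shift 1 already has {4, 3, 5, 2, 7}, so day 2, shift 1 must be 1.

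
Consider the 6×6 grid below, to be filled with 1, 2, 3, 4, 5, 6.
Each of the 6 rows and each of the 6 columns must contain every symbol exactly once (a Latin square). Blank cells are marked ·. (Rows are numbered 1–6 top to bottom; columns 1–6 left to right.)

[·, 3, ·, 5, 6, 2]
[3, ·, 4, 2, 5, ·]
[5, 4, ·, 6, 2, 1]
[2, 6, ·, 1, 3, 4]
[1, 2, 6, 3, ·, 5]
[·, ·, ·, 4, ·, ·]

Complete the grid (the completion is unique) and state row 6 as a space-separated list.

Row 6, column 1: row 6 has {4} and column 1 has {1, 2, 3, 5}, leaving only 6.
Row 6, column 5: row 6 has {4, 6} and column 5 has {2, 3, 5, 6}, leaving only 1.
Row 6, column 2: row 6 has {1, 4, 6} and column 2 has {2, 3, 4, 6}, leaving only 5.
Row 6, column 6: row 6 has {1, 4, 5, 6} and column 6 has {1, 2, 4, 5}, leaving only 3.
Row 6, column 3: row 6 has {1, 3, 4, 5, 6} and column 3 has {4, 6}, leaving only 2.
So row 6 reads: 6 5 2 4 1 3.

6 5 2 4 1 3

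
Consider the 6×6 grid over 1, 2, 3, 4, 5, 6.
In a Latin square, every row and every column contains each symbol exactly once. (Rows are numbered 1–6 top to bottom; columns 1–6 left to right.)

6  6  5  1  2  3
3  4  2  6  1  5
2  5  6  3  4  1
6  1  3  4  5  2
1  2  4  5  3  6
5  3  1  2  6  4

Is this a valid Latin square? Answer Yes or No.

Row 1 contains 6 twice (at columns 1 and 2), so it is not a permutation.

No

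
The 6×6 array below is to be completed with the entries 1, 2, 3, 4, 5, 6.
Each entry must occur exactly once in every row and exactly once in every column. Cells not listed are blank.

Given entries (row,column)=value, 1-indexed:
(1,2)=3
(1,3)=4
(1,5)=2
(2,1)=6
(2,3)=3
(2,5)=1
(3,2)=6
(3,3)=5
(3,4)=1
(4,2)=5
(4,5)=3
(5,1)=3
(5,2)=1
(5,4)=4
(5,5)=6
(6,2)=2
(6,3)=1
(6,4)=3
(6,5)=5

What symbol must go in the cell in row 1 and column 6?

1

Row 2, column 2: row 2 has {1, 3, 6} and column 2 has {1, 2, 3, 5, 6}, leaving only 4.
Row 3, column 5: row 3 has {1, 5, 6} and column 5 has {1, 2, 3, 5, 6}, leaving only 4.
Row 3, column 1: row 3 has {1, 4, 5, 6} and column 1 has {3, 6}, leaving only 2.
Row 3, column 6: row 3 has {1, 2, 4, 5, 6} and column 6 has {}, leaving only 3.
Row 5, column 3: row 5 has {1, 3, 4, 6} and column 3 has {1, 3, 4, 5}, leaving only 2.
Row 4, column 3: row 4 has {3, 5} and column 3 has {1, 2, 3, 4, 5}, leaving only 6.
Row 4, column 4: row 4 has {3, 5, 6} and column 4 has {1, 3, 4}, leaving only 2.
Row 2, column 4: row 2 has {1, 3, 4, 6} and column 4 has {1, 2, 3, 4}, leaving only 5.
Row 1, column 4: row 1 has {2, 3, 4} and column 4 has {1, 2, 3, 4, 5}, leaving only 6.
Row 2, column 6: row 2 has {1, 3, 4, 5, 6} and column 6 has {3}, leaving only 2.
Row 5, column 6: row 5 has {1, 2, 3, 4, 6} and column 6 has {2, 3}, leaving only 5.
Row 1 already has {2, 3, 4, 6} and column 6 already has {2, 3, 5}, so row 1, column 6 must be 1.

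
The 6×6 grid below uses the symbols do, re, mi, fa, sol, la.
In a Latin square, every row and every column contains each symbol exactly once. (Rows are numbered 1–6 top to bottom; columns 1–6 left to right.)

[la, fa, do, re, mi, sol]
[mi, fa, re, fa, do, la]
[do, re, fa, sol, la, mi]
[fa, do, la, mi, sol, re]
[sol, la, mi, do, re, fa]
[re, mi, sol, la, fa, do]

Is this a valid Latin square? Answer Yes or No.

Row 2 contains fa twice (at columns 2 and 4), so it is not a permutation.

No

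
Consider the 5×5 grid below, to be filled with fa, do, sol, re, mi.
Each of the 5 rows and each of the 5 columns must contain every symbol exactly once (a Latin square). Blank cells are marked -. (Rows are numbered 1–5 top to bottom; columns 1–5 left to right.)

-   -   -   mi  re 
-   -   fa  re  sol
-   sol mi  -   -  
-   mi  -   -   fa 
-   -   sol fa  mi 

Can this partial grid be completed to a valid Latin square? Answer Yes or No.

No

Row 1, column 3: row 1 has {re, mi} and column 3 has {fa, sol, mi}, so it must be do.
Row 1, column 2: row 1 has {do, re, mi} and column 2 has {sol, mi}, so it must be fa.
Row 1, column 1: row 1 has {fa, do, re, mi} and column 1 has {}, so it must be sol.
Row 2, column 2: row 2 has {fa, sol, re} and column 2 has {fa, sol, mi}, so it must be do.
Row 2, column 1: row 2 has {fa, do, sol, re} and column 1 has {sol}, so it must be mi.
Row 3, column 4: row 3 has {sol, mi} and column 4 has {fa, re, mi}, so it must be do.
Now row 3, column 5: row 3 together with column 5 already contain {fa, do, sol, re, mi} — every symbol — so nothing can go there. The grid has no valid completion.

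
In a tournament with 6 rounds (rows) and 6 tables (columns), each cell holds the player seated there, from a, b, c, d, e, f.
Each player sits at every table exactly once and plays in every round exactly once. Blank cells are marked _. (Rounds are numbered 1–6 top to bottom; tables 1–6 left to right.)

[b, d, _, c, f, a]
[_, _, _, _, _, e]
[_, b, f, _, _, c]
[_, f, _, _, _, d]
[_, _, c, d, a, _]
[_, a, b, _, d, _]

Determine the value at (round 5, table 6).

b

Round 1, table 3: round 1 has {a, b, c, d, f} and table 3 has {b, c, f}, leaving only e.
Round 2, table 2: round 2 has {e} and table 2 has {a, b, d, f}, leaving only c.
Round 2, table 5: round 2 has {c, e} and table 5 has {a, d, f}, leaving only b.
Round 3, table 5: round 3 has {b, c, f} and table 5 has {a, b, d, f}, leaving only e.
Round 3, table 4: round 3 has {b, c, e, f} and table 4 has {c, d}, leaving only a.
Round 2, table 4: round 2 has {b, c, e} and table 4 has {a, c, d}, leaving only f.
Round 3, table 1: round 3 has {a, b, c, e, f} and table 1 has {b}, leaving only d.
Round 2, table 1: round 2 has {b, c, e, f} and table 1 has {b, d}, leaving only a.
Round 2, table 3: round 2 has {a, b, c, e, f} and table 3 has {b, c, e, f}, leaving only d.
Round 4, table 3: round 4 has {d, f} and table 3 has {b, c, d, e, f}, leaving only a.
Round 4, table 5: round 4 has {a, d, f} and table 5 has {a, b, d, e, f}, leaving only c.
Round 4, table 1: round 4 has {a, c, d, f} and table 1 has {a, b, d}, leaving only e.
Round 4, table 4: round 4 has {a, c, d, e, f} and table 4 has {a, c, d, f}, leaving only b.
Round 5, table 1: round 5 has {a, c, d} and table 1 has {a, b, d, e}, leaving only f.
Round 5 already has {a, c, d, f} and table 6 already has {a, c, d, e}, so round 5, table 6 must be b.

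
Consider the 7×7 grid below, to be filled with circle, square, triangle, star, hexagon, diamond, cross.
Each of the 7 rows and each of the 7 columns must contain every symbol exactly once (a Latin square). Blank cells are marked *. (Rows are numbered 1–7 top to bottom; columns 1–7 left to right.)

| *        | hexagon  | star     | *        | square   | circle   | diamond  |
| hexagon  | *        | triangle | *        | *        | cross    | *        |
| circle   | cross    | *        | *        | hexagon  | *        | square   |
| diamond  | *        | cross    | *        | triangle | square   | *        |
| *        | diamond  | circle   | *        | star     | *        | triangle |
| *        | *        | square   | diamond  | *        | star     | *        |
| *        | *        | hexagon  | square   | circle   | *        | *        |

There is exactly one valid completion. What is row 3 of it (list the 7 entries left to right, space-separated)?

circle cross diamond star hexagon triangle square

Row 3, column 3: row 3 has {circle, square, hexagon, cross} and column 3 has {circle, square, triangle, star, hexagon, cross}, leaving only diamond.
Row 3, column 6: row 3 has {circle, square, hexagon, diamond, cross} and column 6 has {circle, square, star, cross}, leaving only triangle.
Row 3, column 4: row 3 has {circle, square, triangle, hexagon, diamond, cross} and column 4 has {square, diamond}, leaving only star.
So row 3 reads: circle cross diamond star hexagon triangle square.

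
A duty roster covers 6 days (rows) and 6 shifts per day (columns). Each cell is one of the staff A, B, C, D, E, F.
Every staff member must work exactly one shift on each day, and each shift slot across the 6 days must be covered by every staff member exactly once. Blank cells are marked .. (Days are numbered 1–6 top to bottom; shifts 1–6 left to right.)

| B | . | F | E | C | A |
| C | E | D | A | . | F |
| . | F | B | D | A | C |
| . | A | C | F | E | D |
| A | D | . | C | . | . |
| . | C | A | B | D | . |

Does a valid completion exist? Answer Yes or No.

No

Day 1, shift 2: day 1 together with shift 2 already contain {A, B, C, D, E, F} — every symbol — so nothing can go there. The grid has no valid completion.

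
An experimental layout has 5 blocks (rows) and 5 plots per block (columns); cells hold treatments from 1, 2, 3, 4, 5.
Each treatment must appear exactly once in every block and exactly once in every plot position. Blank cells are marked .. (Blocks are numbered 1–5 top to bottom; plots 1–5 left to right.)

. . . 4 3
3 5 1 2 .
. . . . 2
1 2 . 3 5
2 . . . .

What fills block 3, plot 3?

5

Block 1, plot 1: block 1 has {3, 4} and plot 1 has {1, 2, 3}, leaving only 5.
Block 1, plot 2: block 1 has {3, 4, 5} and plot 2 has {2, 5}, leaving only 1.
Block 1, plot 3: block 1 has {1, 3, 4, 5} and plot 3 has {1}, leaving only 2.
Block 2, plot 5: block 2 has {1, 2, 3, 5} and plot 5 has {2, 3, 5}, leaving only 4.
Block 3, plot 1: block 3 has {2} and plot 1 has {1, 2, 3, 5}, leaving only 4.
Block 3, plot 2: block 3 has {2, 4} and plot 2 has {1, 2, 5}, leaving only 3.
Block 3 already has {2, 3, 4} and plot 3 already has {1, 2}, so block 3, plot 3 must be 5.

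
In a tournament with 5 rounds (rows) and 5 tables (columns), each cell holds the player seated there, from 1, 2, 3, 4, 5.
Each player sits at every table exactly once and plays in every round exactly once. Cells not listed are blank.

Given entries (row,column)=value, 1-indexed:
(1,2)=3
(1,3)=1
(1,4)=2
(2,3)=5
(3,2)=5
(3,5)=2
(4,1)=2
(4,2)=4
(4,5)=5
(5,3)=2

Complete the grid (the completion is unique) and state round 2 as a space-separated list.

3 2 5 4 1

Round 1, table 5: round 1 has {1, 2, 3} and table 5 has {2, 5}, leaving only 4.
Round 1, table 1: round 1 has {1, 2, 3, 4} and table 1 has {2}, leaving only 5.
Round 4, table 3: round 4 has {2, 4, 5} and table 3 has {1, 2, 5}, leaving only 3.
Round 3, table 3: round 3 has {2, 5} and table 3 has {1, 2, 3, 5}, leaving only 4.
Round 4, table 4: round 4 has {2, 3, 4, 5} and table 4 has {2}, leaving only 1.
Round 3, table 4: round 3 has {2, 4, 5} and table 4 has {1, 2}, leaving only 3.
Round 2, table 4: round 2 has {5} and table 4 has {1, 2, 3}, leaving only 4.
Round 3, table 1: round 3 has {2, 3, 4, 5} and table 1 has {2, 5}, leaving only 1.
Round 2, table 1: round 2 has {4, 5} and table 1 has {1, 2, 5}, leaving only 3.
Round 2, table 5: round 2 has {3, 4, 5} and table 5 has {2, 4, 5}, leaving only 1.
Round 2, table 2: round 2 has {1, 3, 4, 5} and table 2 has {3, 4, 5}, leaving only 2.
So round 2 reads: 3 2 5 4 1.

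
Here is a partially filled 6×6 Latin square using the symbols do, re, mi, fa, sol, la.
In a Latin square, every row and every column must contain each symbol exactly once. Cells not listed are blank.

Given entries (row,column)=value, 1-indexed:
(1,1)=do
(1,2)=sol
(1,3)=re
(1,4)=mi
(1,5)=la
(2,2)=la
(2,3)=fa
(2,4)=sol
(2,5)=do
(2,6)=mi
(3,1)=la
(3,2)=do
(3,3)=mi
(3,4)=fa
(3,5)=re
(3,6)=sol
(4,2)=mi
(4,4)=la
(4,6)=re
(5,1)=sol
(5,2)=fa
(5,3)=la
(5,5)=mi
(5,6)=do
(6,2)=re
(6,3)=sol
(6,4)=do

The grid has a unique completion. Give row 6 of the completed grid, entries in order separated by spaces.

Row 6, column 5: row 6 has {do, re, sol} and column 5 has {do, re, mi, la}, leaving only fa.
Row 6, column 1: row 6 has {do, re, fa, sol} and column 1 has {do, sol, la}, leaving only mi.
Row 6, column 6: row 6 has {do, re, mi, fa, sol} and column 6 has {do, re, mi, sol}, leaving only la.
So row 6 reads: mi re sol do fa la.

mi re sol do fa la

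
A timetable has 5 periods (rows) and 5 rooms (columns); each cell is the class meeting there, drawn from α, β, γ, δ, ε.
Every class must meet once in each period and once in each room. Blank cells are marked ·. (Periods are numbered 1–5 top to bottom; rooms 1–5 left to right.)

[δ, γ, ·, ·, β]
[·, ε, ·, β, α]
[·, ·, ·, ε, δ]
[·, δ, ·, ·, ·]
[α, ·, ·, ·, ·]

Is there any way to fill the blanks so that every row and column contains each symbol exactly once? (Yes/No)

No

Period 1, room 4: period 1 has {β, γ, δ} and room 4 has {β, ε}, so it must be α.
Period 1, room 3: period 1 has {α, β, γ, δ} and room 3 has {}, so it must be ε.
Period 2, room 1: period 2 has {α, β, ε} and room 1 has {α, δ}, so it must be γ.
Period 2, room 3: period 2 has {α, β, γ, ε} and room 3 has {ε}, so it must be δ.
Period 3, room 1: period 3 has {δ, ε} and room 1 has {α, γ, δ}, so it must be β.
Period 3, room 2: period 3 has {β, δ, ε} and room 2 has {γ, δ, ε}, so it must be α.
Period 3, room 3: period 3 has {α, β, δ, ε} and room 3 has {δ, ε}, so it must be γ.
Period 4, room 1: period 4 has {δ} and room 1 has {α, β, γ, δ}, so it must be ε.
Period 4, room 4: period 4 has {δ, ε} and room 4 has {α, β, ε}, so it must be γ.
Now period 4, room 5: period 4 together with room 5 already contain {α, β, γ, δ, ε} — every symbol — so nothing can go there. The grid has no valid completion.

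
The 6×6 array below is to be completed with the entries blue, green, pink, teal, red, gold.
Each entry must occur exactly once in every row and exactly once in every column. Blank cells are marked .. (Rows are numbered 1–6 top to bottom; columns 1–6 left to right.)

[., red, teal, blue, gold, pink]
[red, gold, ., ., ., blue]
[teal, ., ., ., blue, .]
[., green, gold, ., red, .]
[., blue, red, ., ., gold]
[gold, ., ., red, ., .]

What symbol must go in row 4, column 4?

Row 1, column 1: row 1 has {blue, pink, teal, red, gold} and column 1 has {teal, red, gold}, leaving only green.
Row 3, column 2: row 3 has {blue, teal} and column 2 has {blue, green, red, gold}, leaving only pink.
Row 3, column 3: row 3 has {blue, pink, teal} and column 3 has {teal, red, gold}, leaving only green.
Row 2, column 3: row 2 has {blue, red, gold} and column 3 has {green, teal, red, gold}, leaving only pink.
Row 3, column 4: row 3 has {blue, green, pink, teal} and column 4 has {blue, red}, leaving only gold.
Row 3, column 6: row 3 has {blue, green, pink, teal, gold} and column 6 has {blue, pink, gold}, leaving only red.
Row 4, column 6: row 4 has {green, red, gold} and column 6 has {blue, pink, red, gold}, leaving only teal.
Row 4 already has {green, teal, red, gold} and column 4 already has {blue, red, gold}, so row 4, column 4 must be pink.

pink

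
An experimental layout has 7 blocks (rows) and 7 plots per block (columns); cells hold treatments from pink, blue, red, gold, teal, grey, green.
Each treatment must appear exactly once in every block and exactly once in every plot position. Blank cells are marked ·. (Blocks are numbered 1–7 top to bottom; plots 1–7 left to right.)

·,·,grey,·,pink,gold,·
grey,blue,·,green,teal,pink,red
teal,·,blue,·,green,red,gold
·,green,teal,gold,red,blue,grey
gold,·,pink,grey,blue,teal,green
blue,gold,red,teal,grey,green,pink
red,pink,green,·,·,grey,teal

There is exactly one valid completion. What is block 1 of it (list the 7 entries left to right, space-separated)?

Block 1, plot 1: block 1 has {pink, gold, grey} and plot 1 has {blue, red, gold, teal, grey}, leaving only green.
Block 1, plot 7: block 1 has {pink, gold, grey, green} and plot 7 has {pink, red, gold, teal, grey, green}, leaving only blue.
Block 1, plot 4: block 1 has {pink, blue, gold, grey, green} and plot 4 has {gold, teal, grey, green}, leaving only red.
Block 1, plot 2: block 1 has {pink, blue, red, gold, grey, green} and plot 2 has {pink, blue, gold, green}, leaving only teal.
So block 1 reads: green teal grey red pink gold blue.

green teal grey red pink gold blue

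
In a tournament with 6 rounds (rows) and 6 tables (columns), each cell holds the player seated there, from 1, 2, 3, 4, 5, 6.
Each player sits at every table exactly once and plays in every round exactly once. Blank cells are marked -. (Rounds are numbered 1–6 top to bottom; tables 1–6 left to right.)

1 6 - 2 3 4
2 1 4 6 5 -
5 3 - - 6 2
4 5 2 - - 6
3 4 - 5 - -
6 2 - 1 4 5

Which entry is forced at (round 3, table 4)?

4

Round 3 already has {2, 3, 5, 6} and table 4 already has {1, 2, 5, 6}, so round 3, table 4 must be 4.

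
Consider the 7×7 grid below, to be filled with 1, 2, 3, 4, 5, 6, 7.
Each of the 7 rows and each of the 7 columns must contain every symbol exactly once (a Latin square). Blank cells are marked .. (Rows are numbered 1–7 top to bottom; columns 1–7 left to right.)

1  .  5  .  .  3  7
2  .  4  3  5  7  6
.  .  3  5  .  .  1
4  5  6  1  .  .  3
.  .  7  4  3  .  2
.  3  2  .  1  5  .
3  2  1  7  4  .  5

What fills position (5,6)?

Row 2, column 2: row 2 has {2, 3, 4, 5, 6, 7} and column 2 has {2, 3, 5}, leaving only 1.
Row 4, column 6: row 4 has {1, 3, 4, 5, 6} and column 6 has {3, 5, 7}, leaving only 2.
Row 4, column 5: row 4 has {1, 2, 3, 4, 5, 6} and column 5 has {1, 3, 4, 5}, leaving only 7.
Row 5, column 2: row 5 has {2, 3, 4, 7} and column 2 has {1, 2, 3, 5}, leaving only 6.
Row 5 already has {2, 3, 4, 6, 7} and column 6 already has {2, 3, 5, 7}, so row 5, column 6 must be 1.

1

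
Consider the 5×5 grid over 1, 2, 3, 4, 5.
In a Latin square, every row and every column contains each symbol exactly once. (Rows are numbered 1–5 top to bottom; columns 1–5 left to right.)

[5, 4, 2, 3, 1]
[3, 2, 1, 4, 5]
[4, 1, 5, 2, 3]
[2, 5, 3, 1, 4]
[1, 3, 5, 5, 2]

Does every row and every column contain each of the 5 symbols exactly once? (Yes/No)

No

Row 5 contains 5 twice (at columns 3 and 4), so it is not a permutation.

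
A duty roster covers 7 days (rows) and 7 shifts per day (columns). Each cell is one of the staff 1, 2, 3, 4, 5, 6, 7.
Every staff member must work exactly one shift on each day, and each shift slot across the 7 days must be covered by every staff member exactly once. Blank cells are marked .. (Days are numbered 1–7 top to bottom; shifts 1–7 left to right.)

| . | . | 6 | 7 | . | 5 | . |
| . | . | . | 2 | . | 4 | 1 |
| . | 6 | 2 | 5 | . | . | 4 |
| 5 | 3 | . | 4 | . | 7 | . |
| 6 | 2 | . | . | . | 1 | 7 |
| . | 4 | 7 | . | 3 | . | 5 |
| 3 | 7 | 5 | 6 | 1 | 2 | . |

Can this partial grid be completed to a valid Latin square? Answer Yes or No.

Day 7, shift 7: day 7 together with shift 7 already contain {1, 2, 3, 4, 5, 6, 7} — every symbol — so nothing can go there. The grid has no valid completion.

No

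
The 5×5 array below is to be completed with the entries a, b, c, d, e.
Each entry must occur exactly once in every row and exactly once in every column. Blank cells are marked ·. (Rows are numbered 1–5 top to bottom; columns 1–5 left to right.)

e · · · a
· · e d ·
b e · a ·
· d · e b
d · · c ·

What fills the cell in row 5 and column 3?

b

Row 1, column 4: row 1 has {a, e} and column 4 has {a, c, d, e}, leaving only b.
Row 1, column 2: row 1 has {a, b, e} and column 2 has {d, e}, leaving only c.
Row 1, column 3: row 1 has {a, b, c, e} and column 3 has {e}, leaving only d.
Row 2, column 5: row 2 has {d, e} and column 5 has {a, b}, leaving only c.
Row 2, column 1: row 2 has {c, d, e} and column 1 has {b, d, e}, leaving only a.
Row 2, column 2: row 2 has {a, c, d, e} and column 2 has {c, d, e}, leaving only b.
Row 3, column 3: row 3 has {a, b, e} and column 3 has {d, e}, leaving only c.
Row 3, column 5: row 3 has {a, b, c, e} and column 5 has {a, b, c}, leaving only d.
Row 4, column 1: row 4 has {b, d, e} and column 1 has {a, b, d, e}, leaving only c.
Row 4, column 3: row 4 has {b, c, d, e} and column 3 has {c, d, e}, leaving only a.
Row 5 already has {c, d} and column 3 already has {a, c, d, e}, so row 5, column 3 must be b.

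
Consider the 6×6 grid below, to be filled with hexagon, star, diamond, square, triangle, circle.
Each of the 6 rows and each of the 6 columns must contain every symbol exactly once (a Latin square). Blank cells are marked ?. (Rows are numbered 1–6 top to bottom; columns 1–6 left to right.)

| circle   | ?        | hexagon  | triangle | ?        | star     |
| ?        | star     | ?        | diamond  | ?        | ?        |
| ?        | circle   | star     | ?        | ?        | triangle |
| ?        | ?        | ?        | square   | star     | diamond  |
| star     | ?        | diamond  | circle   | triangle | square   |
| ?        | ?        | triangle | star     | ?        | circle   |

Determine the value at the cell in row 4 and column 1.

hexagon

Row 2, column 6: row 2 has {star, diamond} and column 6 has {star, diamond, square, triangle, circle}, leaving only hexagon.
Row 3, column 4: row 3 has {star, triangle, circle} and column 4 has {star, diamond, square, triangle, circle}, leaving only hexagon.
Row 4, column 3: row 4 has {star, diamond, square} and column 3 has {hexagon, star, diamond, triangle}, leaving only circle.
Row 2, column 3: row 2 has {hexagon, star, diamond} and column 3 has {hexagon, star, diamond, triangle, circle}, leaving only square.
Row 2, column 1: row 2 has {hexagon, star, diamond, square} and column 1 has {star, circle}, leaving only triangle.
Row 4 already has {star, diamond, square, circle} and column 1 already has {star, triangle, circle}, so row 4, column 1 must be hexagon.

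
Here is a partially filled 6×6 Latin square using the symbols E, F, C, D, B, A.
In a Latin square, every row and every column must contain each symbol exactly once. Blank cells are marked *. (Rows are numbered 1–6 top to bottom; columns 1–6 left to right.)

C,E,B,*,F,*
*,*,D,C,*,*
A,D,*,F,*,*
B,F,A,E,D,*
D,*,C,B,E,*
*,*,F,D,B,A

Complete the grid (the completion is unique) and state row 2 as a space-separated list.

Row 2, column 5: row 2 has {C, D} and column 5 has {E, F, D, B}, leaving only A.
Row 2, column 2: row 2 has {C, D, A} and column 2 has {E, F, D}, leaving only B.
Row 1, column 4: row 1 has {E, F, C, B} and column 4 has {E, F, C, D, B}, leaving only A.
Row 1, column 6: row 1 has {E, F, C, B, A} and column 6 has {A}, leaving only D.
Row 3, column 3: row 3 has {F, D, A} and column 3 has {F, C, D, B, A}, leaving only E.
Row 3, column 5: row 3 has {E, F, D, A} and column 5 has {E, F, D, B, A}, leaving only C.
Row 3, column 6: row 3 has {E, F, C, D, A} and column 6 has {D, A}, leaving only B.
Row 4, column 6: row 4 has {E, F, D, B, A} and column 6 has {D, B, A}, leaving only C.
Row 5, column 2: row 5 has {E, C, D, B} and column 2 has {E, F, D, B}, leaving only A.
Row 5, column 6: row 5 has {E, C, D, B, A} and column 6 has {C, D, B, A}, leaving only F.
Row 2, column 6: row 2 has {C, D, B, A} and column 6 has {F, C, D, B, A}, leaving only E.
Row 2, column 1: row 2 has {E, C, D, B, A} and column 1 has {C, D, B, A}, leaving only F.
So row 2 reads: F B D C A E.

F B D C A E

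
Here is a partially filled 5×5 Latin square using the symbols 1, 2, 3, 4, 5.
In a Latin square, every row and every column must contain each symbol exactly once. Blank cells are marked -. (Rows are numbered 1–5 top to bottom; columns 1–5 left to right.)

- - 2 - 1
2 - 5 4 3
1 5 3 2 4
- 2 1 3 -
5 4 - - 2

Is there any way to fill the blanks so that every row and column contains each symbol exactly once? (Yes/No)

No

Row 5, column 3: row 5 together with column 3 already contain {1, 2, 3, 4, 5} — every symbol — so nothing can go there. The grid has no valid completion.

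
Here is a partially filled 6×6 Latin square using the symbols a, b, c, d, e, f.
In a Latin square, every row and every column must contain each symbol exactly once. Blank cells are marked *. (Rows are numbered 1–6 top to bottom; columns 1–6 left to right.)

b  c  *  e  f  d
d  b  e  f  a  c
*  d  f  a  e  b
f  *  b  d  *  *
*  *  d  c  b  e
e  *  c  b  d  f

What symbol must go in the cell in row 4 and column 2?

Row 1, column 3: row 1 has {b, c, d, e, f} and column 3 has {b, c, d, e, f}, leaving only a.
Row 3, column 1: row 3 has {a, b, d, e, f} and column 1 has {b, d, e, f}, leaving only c.
Row 4, column 5: row 4 has {b, d, f} and column 5 has {a, b, d, e, f}, leaving only c.
Row 4, column 6: row 4 has {b, c, d, f} and column 6 has {b, c, d, e, f}, leaving only a.
Row 4 already has {a, b, c, d, f} and column 2 already has {b, c, d}, so row 4, column 2 must be e.

e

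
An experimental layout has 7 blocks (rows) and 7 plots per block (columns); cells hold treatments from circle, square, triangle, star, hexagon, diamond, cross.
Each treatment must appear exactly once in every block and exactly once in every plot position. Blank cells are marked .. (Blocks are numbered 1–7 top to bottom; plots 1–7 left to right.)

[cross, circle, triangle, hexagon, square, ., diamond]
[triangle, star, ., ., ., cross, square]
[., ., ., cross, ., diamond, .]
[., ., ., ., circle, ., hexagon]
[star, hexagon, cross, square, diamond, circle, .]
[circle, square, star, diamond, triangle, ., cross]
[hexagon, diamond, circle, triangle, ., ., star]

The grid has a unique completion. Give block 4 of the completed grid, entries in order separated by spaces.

Block 4, plot 4: block 4 has {circle, hexagon} and plot 4 has {square, triangle, hexagon, diamond, cross}, leaving only star.
Block 1, plot 6: block 1 has {circle, square, triangle, hexagon, diamond, cross} and plot 6 has {circle, diamond, cross}, leaving only star.
Block 2, plot 4: block 2 has {square, triangle, star, cross} and plot 4 has {square, triangle, star, hexagon, diamond, cross}, leaving only circle.
Block 2, plot 5: block 2 has {circle, square, triangle, star, cross} and plot 5 has {circle, square, triangle, diamond}, leaving only hexagon.
Block 2, plot 3: block 2 has {circle, square, triangle, star, hexagon, cross} and plot 3 has {circle, triangle, star, cross}, leaving only diamond.
Block 4, plot 3: block 4 has {circle, star, hexagon} and plot 3 has {circle, triangle, star, diamond, cross}, leaving only square.
Block 4, plot 1: block 4 has {circle, square, star, hexagon} and plot 1 has {circle, triangle, star, hexagon, cross}, leaving only diamond.
Block 4, plot 6: block 4 has {circle, square, star, hexagon, diamond} and plot 6 has {circle, star, diamond, cross}, leaving only triangle.
Block 4, plot 2: block 4 has {circle, square, triangle, star, hexagon, diamond} and plot 2 has {circle, square, star, hexagon, diamond}, leaving only cross.
So block 4 reads: diamond cross square star circle triangle hexagon.

diamond cross square star circle triangle hexagon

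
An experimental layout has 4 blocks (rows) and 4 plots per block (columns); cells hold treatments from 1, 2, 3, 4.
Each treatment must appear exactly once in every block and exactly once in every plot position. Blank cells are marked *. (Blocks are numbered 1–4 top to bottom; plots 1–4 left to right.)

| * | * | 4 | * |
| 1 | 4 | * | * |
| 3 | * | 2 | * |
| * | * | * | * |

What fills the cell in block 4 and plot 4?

Block 1, plot 1: block 1 has {4} and plot 1 has {1, 3}, leaving only 2.
Block 2, plot 3: block 2 has {1, 4} and plot 3 has {2, 4}, leaving only 3.
Block 2, plot 4: block 2 has {1, 3, 4} and plot 4 has {}, leaving only 2.
Block 3, plot 2: block 3 has {2, 3} and plot 2 has {4}, leaving only 1.
Block 1, plot 2: block 1 has {2, 4} and plot 2 has {1, 4}, leaving only 3.
Block 1, plot 4: block 1 has {2, 3, 4} and plot 4 has {2}, leaving only 1.
Block 3, plot 4: block 3 has {1, 2, 3} and plot 4 has {1, 2}, leaving only 4.
Block 4 already has {} and plot 4 already has {1, 2, 4}, so block 4, plot 4 must be 3.

3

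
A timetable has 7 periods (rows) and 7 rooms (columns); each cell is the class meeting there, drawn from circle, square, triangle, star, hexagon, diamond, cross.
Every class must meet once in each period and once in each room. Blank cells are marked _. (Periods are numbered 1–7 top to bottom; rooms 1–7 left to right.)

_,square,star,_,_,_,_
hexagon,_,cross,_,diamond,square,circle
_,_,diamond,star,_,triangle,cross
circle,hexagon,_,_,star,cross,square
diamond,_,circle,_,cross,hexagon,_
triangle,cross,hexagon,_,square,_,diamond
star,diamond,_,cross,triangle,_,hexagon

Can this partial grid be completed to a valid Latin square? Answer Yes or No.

No period or room among the givens repeats a symbol, and propagating forced cells runs into no contradiction.
One valid completion exists (for instance, cross square star hexagon circle diamond triangle / hexagon star cross triangle diamond square circle / square circle diamond star hexagon triangle cross / circle hexagon triangle diamond star cross square / diamond triangle circle square cross hexagon star / triangle cross hexagon circle square star diamond / star diamond square cross triangle circle hexagon).

Yes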